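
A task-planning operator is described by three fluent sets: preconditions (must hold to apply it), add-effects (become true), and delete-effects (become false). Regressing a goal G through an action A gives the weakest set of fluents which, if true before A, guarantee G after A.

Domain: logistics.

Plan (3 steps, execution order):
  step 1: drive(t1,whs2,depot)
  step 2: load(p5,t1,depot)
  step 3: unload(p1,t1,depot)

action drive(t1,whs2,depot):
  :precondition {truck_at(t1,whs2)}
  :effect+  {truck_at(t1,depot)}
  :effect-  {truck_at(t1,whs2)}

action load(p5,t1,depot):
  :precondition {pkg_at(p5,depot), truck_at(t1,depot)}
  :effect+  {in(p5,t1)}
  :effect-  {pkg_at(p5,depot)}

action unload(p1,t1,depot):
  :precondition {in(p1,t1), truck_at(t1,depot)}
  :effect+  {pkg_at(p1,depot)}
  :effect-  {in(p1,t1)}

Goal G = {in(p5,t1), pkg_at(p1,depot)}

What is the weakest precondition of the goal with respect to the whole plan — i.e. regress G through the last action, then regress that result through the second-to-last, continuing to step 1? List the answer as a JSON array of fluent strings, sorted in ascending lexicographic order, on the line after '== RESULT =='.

Regress step by step:
  through step 3 (unload(p1,t1,depot)): drop {pkg_at(p1,depot)}, keep {in(p5,t1)}, require {in(p1,t1), truck_at(t1,depot)}
    → {in(p1,t1), in(p5,t1), truck_at(t1,depot)}
  through step 2 (load(p5,t1,depot)): drop {in(p5,t1)}, keep {in(p1,t1), truck_at(t1,depot)}, require {pkg_at(p5,depot), truck_at(t1,depot)}
    → {in(p1,t1), pkg_at(p5,depot), truck_at(t1,depot)}
  through step 1 (drive(t1,whs2,depot)): drop {truck_at(t1,depot)}, keep {in(p1,t1), pkg_at(p5,depot)}, require {truck_at(t1,whs2)}
    → {in(p1,t1), pkg_at(p5,depot), truck_at(t1,whs2)}

== RESULT ==
["in(p1,t1)", "pkg_at(p5,depot)", "truck_at(t1,whs2)"]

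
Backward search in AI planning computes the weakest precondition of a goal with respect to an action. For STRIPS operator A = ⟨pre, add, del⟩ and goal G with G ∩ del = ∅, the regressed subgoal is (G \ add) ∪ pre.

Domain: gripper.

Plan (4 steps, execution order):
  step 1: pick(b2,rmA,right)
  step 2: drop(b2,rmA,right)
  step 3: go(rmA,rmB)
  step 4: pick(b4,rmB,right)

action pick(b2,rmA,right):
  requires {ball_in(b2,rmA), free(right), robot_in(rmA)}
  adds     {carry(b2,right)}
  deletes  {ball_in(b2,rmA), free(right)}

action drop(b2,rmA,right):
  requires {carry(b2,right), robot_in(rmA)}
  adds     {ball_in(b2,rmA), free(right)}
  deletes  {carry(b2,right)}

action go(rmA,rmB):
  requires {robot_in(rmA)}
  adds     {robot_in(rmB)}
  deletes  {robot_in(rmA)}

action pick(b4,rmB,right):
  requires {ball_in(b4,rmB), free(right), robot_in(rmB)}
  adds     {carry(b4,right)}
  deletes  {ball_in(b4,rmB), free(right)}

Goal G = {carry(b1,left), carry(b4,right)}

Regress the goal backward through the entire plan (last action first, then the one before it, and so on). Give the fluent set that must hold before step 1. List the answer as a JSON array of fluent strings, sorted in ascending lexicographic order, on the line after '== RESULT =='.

Work backward from the goal:
  through step 4 (pick(b4,rmB,right)): drop {carry(b4,right)}, keep {carry(b1,left)}, require {ball_in(b4,rmB), free(right), robot_in(rmB)}
    → {ball_in(b4,rmB), carry(b1,left), free(right), robot_in(rmB)}
  through step 3 (go(rmA,rmB)): drop {robot_in(rmB)}, keep {ball_in(b4,rmB), carry(b1,left), free(right)}, require {robot_in(rmA)}
    → {ball_in(b4,rmB), carry(b1,left), free(right), robot_in(rmA)}
  through step 2 (drop(b2,rmA,right)): drop {free(right)}, keep {ball_in(b4,rmB), carry(b1,left), robot_in(rmA)}, require {carry(b2,right), robot_in(rmA)}
    → {ball_in(b4,rmB), carry(b1,left), carry(b2,right), robot_in(rmA)}
  through step 1 (pick(b2,rmA,right)): drop {carry(b2,right)}, keep {ball_in(b4,rmB), carry(b1,left), robot_in(rmA)}, require {ball_in(b2,rmA), free(right), robot_in(rmA)}
    → {ball_in(b2,rmA), ball_in(b4,rmB), carry(b1,left), free(right), robot_in(rmA)}

== RESULT ==
["ball_in(b2,rmA)", "ball_in(b4,rmB)", "carry(b1,left)", "free(right)", "robot_in(rmA)"]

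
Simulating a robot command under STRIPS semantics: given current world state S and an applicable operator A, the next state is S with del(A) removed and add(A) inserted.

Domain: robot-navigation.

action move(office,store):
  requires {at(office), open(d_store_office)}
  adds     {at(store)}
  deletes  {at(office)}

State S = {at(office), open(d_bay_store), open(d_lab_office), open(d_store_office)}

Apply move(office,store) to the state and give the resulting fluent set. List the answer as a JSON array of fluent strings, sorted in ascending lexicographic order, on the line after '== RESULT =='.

Compute (S \ del) ∪ add:
  pre ⊆ S: {at(office), open(d_store_office)} ⊆ S  — applicable
  S \ del = {open(d_bay_store), open(d_lab_office), open(d_store_office)}
  ∪ add   = {at(store), open(d_bay_store), open(d_lab_office), open(d_store_office)}

== RESULT ==
["at(store)", "open(d_bay_store)", "open(d_lab_office)", "open(d_store_office)"]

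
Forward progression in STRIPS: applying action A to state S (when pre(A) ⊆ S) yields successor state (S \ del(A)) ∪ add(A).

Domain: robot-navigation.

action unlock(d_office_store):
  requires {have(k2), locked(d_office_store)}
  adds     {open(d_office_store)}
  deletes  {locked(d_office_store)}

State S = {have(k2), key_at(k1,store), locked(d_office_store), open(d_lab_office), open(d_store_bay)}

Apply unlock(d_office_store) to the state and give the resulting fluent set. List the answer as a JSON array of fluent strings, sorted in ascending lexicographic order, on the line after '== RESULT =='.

Compute (S \ del) ∪ add:
  pre ⊆ S: {have(k2), locked(d_office_store)} ⊆ S  — applicable
  S \ del = {have(k2), key_at(k1,store), open(d_lab_office), open(d_store_bay)}
  ∪ add   = {have(k2), key_at(k1,store), open(d_lab_office), open(d_office_store), open(d_store_bay)}

== RESULT ==
["have(k2)", "key_at(k1,store)", "open(d_lab_office)", "open(d_office_store)", "open(d_store_bay)"]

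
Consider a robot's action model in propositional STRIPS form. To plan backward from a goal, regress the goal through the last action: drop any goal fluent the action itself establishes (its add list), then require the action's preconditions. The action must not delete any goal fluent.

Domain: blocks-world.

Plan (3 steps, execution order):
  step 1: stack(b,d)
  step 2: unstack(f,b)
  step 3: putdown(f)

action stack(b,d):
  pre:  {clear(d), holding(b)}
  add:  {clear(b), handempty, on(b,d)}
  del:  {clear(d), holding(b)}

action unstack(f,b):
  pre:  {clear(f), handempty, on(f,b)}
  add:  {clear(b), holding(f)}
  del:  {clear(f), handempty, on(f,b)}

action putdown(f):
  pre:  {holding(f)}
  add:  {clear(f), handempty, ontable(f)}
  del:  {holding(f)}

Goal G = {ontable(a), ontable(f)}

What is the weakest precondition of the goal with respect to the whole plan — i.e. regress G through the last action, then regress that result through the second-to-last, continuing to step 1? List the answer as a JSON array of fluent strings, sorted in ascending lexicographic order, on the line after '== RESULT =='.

Work backward from the goal:
  through step 3 (putdown(f)): drop {ontable(f)}, keep {ontable(a)}, require {holding(f)}
    → {holding(f), ontable(a)}
  through step 2 (unstack(f,b)): drop {holding(f)}, keep {ontable(a)}, require {clear(f), handempty, on(f,b)}
    → {clear(f), handempty, on(f,b), ontable(a)}
  through step 1 (stack(b,d)): drop {handempty}, keep {clear(f), on(f,b), ontable(a)}, require {clear(d), holding(b)}
    → {clear(d), clear(f), holding(b), on(f,b), ontable(a)}

== RESULT ==
["clear(d)", "clear(f)", "holding(b)", "on(f,b)", "ontable(a)"]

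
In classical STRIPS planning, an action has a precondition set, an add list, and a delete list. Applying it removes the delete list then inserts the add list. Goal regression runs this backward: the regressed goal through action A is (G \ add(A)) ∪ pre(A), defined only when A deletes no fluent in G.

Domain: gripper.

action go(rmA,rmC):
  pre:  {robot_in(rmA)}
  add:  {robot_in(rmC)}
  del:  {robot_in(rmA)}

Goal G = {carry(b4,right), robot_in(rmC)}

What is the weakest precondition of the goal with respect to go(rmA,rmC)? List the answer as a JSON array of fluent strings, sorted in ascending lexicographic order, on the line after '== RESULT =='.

Compute (G \ add) ∪ pre:
  G ∩ del = {}  (empty — regression defined)
  G \ add = {carry(b4,right), robot_in(rmC)} \ {robot_in(rmC)} = {carry(b4,right)}
  ∪ pre   = {carry(b4,right)} ∪ {robot_in(rmA)}
          = {carry(b4,right), robot_in(rmA)}

== RESULT ==
["carry(b4,right)", "robot_in(rmA)"]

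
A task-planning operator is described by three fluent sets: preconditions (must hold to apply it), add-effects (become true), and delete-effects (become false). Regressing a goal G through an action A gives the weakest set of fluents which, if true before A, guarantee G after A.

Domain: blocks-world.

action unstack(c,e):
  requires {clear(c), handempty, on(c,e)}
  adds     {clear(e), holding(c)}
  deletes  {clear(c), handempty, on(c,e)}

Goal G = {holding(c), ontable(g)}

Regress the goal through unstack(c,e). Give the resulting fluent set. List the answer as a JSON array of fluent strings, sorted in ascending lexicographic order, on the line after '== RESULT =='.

Regress:
  G ∩ del = {}  (empty — regression defined)
  G \ add = {holding(c), ontable(g)} \ {clear(e), holding(c)} = {ontable(g)}
  ∪ pre   = {ontable(g)} ∪ {clear(c), handempty, on(c,e)}
          = {clear(c), handempty, on(c,e), ontable(g)}

== RESULT ==
["clear(c)", "handempty", "on(c,e)", "ontable(g)"]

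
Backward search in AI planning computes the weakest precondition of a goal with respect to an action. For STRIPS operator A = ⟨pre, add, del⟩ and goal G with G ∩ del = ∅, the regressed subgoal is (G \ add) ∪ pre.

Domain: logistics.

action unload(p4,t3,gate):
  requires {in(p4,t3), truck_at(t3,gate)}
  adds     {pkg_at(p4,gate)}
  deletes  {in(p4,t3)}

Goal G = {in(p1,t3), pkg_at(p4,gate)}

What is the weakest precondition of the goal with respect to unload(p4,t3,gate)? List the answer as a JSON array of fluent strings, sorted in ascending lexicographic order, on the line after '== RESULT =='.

Regress:
  G ∩ del = {}  (empty — regression defined)
  G \ add = {in(p1,t3), pkg_at(p4,gate)} \ {pkg_at(p4,gate)} = {in(p1,t3)}
  ∪ pre   = {in(p1,t3)} ∪ {in(p4,t3), truck_at(t3,gate)}
          = {in(p1,t3), in(p4,t3), truck_at(t3,gate)}

== RESULT ==
["in(p1,t3)", "in(p4,t3)", "truck_at(t3,gate)"]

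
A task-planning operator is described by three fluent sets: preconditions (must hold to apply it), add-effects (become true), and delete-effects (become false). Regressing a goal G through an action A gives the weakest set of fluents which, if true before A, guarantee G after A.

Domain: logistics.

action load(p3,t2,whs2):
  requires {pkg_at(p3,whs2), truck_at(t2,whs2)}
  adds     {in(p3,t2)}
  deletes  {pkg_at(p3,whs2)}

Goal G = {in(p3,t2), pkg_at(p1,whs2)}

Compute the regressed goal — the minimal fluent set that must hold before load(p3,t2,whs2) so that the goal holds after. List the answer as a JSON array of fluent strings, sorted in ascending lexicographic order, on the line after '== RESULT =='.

Compute (G \ add) ∪ pre:
  G ∩ del = {}  (empty — regression defined)
  G \ add = {in(p3,t2), pkg_at(p1,whs2)} \ {in(p3,t2)} = {pkg_at(p1,whs2)}
  ∪ pre   = {pkg_at(p1,whs2)} ∪ {pkg_at(p3,whs2), truck_at(t2,whs2)}
          = {pkg_at(p1,whs2), pkg_at(p3,whs2), truck_at(t2,whs2)}

== RESULT ==
["pkg_at(p1,whs2)", "pkg_at(p3,whs2)", "truck_at(t2,whs2)"]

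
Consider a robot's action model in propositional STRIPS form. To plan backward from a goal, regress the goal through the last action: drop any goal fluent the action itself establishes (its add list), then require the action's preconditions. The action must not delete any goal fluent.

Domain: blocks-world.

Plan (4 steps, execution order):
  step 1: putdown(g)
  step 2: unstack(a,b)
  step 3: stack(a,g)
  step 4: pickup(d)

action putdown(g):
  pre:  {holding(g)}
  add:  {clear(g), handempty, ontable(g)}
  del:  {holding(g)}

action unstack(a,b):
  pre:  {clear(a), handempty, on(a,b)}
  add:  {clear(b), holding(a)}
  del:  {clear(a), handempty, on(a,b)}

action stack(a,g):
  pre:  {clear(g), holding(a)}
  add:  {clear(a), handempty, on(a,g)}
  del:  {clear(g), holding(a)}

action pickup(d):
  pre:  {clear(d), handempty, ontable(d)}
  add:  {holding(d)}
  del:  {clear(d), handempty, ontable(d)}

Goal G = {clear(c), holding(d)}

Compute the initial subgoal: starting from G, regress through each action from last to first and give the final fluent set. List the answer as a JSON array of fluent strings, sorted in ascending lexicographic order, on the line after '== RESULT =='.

Regress step by step:
  through step 4 (pickup(d)): drop {holding(d)}, keep {clear(c)}, require {clear(d), handempty, ontable(d)}
    → {clear(c), clear(d), handempty, ontable(d)}
  through step 3 (stack(a,g)): drop {handempty}, keep {clear(c), clear(d), ontable(d)}, require {clear(g), holding(a)}
    → {clear(c), clear(d), clear(g), holding(a), ontable(d)}
  through step 2 (unstack(a,b)): drop {holding(a)}, keep {clear(c), clear(d), clear(g), ontable(d)}, require {clear(a), handempty, on(a,b)}
    → {clear(a), clear(c), clear(d), clear(g), handempty, on(a,b), ontable(d)}
  through step 1 (putdown(g)): drop {clear(g), handempty}, keep {clear(a), clear(c), clear(d), on(a,b), ontable(d)}, require {holding(g)}
    → {clear(a), clear(c), clear(d), holding(g), on(a,b), ontable(d)}

== RESULT ==
["clear(a)", "clear(c)", "clear(d)", "holding(g)", "on(a,b)", "ontable(d)"]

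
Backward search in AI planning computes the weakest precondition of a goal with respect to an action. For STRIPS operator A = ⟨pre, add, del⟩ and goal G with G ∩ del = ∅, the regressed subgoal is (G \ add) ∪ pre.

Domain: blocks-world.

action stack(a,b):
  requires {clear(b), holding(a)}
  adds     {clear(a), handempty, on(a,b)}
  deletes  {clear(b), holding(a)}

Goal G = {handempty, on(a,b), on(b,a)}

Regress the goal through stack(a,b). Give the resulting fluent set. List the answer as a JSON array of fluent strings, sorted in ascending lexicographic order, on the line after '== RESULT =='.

Regress:
  G ∩ del = {}  (empty — regression defined)
  G \ add = {handempty, on(a,b), on(b,a)} \ {clear(a), handempty, on(a,b)} = {on(b,a)}
  ∪ pre   = {on(b,a)} ∪ {clear(b), holding(a)}
          = {clear(b), holding(a), on(b,a)}

== RESULT ==
["clear(b)", "holding(a)", "on(b,a)"]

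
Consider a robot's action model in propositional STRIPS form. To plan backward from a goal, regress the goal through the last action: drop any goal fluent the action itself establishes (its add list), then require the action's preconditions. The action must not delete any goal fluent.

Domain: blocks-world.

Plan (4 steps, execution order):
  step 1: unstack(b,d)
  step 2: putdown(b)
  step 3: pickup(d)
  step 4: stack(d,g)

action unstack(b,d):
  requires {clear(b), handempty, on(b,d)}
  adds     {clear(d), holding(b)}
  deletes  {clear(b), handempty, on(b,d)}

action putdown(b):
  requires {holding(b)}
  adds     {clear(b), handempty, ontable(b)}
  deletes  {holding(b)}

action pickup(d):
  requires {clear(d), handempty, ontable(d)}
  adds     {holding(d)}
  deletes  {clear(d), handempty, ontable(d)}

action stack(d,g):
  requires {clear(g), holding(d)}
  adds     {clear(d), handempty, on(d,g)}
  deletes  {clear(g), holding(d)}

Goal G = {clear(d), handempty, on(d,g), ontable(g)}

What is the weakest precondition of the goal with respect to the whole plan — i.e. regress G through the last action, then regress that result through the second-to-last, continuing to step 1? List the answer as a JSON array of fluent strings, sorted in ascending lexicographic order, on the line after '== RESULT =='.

Work backward from the goal:
  through step 4 (stack(d,g)): drop {clear(d), handempty, on(d,g)}, keep {ontable(g)}, require {clear(g), holding(d)}
    → {clear(g), holding(d), ontable(g)}
  through step 3 (pickup(d)): drop {holding(d)}, keep {clear(g), ontable(g)}, require {clear(d), handempty, ontable(d)}
    → {clear(d), clear(g), handempty, ontable(d), ontable(g)}
  through step 2 (putdown(b)): drop {handempty}, keep {clear(d), clear(g), ontable(d), ontable(g)}, require {holding(b)}
    → {clear(d), clear(g), holding(b), ontable(d), ontable(g)}
  through step 1 (unstack(b,d)): drop {clear(d), holding(b)}, keep {clear(g), ontable(d), ontable(g)}, require {clear(b), handempty, on(b,d)}
    → {clear(b), clear(g), handempty, on(b,d), ontable(d), ontable(g)}

== RESULT ==
["clear(b)", "clear(g)", "handempty", "on(b,d)", "ontable(d)", "ontable(g)"]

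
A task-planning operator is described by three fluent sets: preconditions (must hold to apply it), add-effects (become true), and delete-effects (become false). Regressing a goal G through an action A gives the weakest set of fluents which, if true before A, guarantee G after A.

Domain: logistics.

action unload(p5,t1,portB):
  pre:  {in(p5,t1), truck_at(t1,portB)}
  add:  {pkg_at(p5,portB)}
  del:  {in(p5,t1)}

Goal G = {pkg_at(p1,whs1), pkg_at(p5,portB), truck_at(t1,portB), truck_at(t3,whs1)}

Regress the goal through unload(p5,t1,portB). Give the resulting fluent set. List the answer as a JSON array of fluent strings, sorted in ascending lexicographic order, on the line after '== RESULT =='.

Compute (G \ add) ∪ pre:
  G ∩ del = {}  (empty — regression defined)
  G \ add = {pkg_at(p1,whs1), pkg_at(p5,portB), truck_at(t1,portB), truck_at(t3,whs1)} \ {pkg_at(p5,portB)} = {pkg_at(p1,whs1), truck_at(t1,portB), truck_at(t3,whs1)}
  ∪ pre   = {pkg_at(p1,whs1), truck_at(t1,portB), truck_at(t3,whs1)} ∪ {in(p5,t1), truck_at(t1,portB)}
          = {in(p5,t1), pkg_at(p1,whs1), truck_at(t1,portB), truck_at(t3,whs1)}

== RESULT ==
["in(p5,t1)", "pkg_at(p1,whs1)", "truck_at(t1,portB)", "truck_at(t3,whs1)"]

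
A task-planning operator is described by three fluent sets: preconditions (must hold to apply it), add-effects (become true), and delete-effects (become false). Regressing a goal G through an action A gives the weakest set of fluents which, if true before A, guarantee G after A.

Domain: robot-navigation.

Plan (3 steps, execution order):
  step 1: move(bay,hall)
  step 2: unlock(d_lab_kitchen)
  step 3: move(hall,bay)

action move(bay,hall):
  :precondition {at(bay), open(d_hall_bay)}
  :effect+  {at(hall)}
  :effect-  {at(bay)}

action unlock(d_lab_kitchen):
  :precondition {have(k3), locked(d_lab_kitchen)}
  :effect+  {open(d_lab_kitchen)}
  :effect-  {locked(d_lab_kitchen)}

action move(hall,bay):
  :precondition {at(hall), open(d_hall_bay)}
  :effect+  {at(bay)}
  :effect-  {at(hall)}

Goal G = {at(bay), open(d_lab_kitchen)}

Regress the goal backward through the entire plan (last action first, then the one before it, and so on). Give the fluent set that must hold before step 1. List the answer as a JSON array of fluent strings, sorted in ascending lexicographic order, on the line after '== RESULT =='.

Regress step by step:
  through step 3 (move(hall,bay)): drop {at(bay)}, keep {open(d_lab_kitchen)}, require {at(hall), open(d_hall_bay)}
    → {at(hall), open(d_hall_bay), open(d_lab_kitchen)}
  through step 2 (unlock(d_lab_kitchen)): drop {open(d_lab_kitchen)}, keep {at(hall), open(d_hall_bay)}, require {have(k3), locked(d_lab_kitchen)}
    → {at(hall), have(k3), locked(d_lab_kitchen), open(d_hall_bay)}
  through step 1 (move(bay,hall)): drop {at(hall)}, keep {have(k3), locked(d_lab_kitchen), open(d_hall_bay)}, require {at(bay), open(d_hall_bay)}
    → {at(bay), have(k3), locked(d_lab_kitchen), open(d_hall_bay)}

== RESULT ==
["at(bay)", "have(k3)", "locked(d_lab_kitchen)", "open(d_hall_bay)"]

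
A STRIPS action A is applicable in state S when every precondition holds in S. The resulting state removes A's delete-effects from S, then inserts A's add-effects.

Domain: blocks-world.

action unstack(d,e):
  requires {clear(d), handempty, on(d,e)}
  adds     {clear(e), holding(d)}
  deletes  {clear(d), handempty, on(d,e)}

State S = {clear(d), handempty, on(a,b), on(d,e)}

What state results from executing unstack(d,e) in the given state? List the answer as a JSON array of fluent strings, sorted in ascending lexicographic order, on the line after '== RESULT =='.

Compute (S \ del) ∪ add:
  pre ⊆ S: {clear(d), handempty, on(d,e)} ⊆ S  — applicable
  S \ del = {on(a,b)}
  ∪ add   = {clear(e), holding(d), on(a,b)}

== RESULT ==
["clear(e)", "holding(d)", "on(a,b)"]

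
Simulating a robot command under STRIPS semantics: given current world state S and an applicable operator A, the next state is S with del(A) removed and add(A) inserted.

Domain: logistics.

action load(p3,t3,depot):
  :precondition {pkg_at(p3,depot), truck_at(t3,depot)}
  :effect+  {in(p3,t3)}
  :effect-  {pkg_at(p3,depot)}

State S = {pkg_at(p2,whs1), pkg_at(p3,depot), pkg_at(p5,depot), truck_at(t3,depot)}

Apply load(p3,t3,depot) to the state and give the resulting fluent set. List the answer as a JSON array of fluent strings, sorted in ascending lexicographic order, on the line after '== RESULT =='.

Compute (S \ del) ∪ add:
  pre ⊆ S: {pkg_at(p3,depot), truck_at(t3,depot)} ⊆ S  — applicable
  S \ del = {pkg_at(p2,whs1), pkg_at(p5,depot), truck_at(t3,depot)}
  ∪ add   = {in(p3,t3), pkg_at(p2,whs1), pkg_at(p5,depot), truck_at(t3,depot)}

== RESULT ==
["in(p3,t3)", "pkg_at(p2,whs1)", "pkg_at(p5,depot)", "truck_at(t3,depot)"]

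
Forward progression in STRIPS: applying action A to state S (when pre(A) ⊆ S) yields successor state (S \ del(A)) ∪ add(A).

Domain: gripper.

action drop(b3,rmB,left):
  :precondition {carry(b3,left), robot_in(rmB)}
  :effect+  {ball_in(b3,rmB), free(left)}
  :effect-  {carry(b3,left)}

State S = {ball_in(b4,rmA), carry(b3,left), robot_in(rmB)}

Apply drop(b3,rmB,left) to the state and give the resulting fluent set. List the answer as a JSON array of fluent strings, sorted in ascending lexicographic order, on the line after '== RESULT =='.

Compute (S \ del) ∪ add:
  pre ⊆ S: {carry(b3,left), robot_in(rmB)} ⊆ S  — applicable
  S \ del = {ball_in(b4,rmA), robot_in(rmB)}
  ∪ add   = {ball_in(b3,rmB), ball_in(b4,rmA), free(left), robot_in(rmB)}

== RESULT ==
["ball_in(b3,rmB)", "ball_in(b4,rmA)", "free(left)", "robot_in(rmB)"]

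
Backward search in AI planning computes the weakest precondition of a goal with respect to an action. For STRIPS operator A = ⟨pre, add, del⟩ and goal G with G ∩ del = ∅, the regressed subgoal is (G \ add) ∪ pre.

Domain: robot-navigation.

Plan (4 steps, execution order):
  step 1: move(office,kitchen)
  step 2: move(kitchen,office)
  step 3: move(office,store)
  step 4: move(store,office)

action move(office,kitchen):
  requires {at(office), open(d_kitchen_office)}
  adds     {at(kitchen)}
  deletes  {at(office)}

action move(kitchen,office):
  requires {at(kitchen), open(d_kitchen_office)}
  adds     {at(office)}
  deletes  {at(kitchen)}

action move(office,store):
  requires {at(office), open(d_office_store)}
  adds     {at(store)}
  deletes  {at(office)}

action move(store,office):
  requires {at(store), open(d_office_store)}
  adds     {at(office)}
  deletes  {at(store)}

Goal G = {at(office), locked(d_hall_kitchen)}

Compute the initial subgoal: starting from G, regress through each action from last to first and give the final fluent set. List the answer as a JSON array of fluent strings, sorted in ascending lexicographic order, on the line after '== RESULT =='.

Regress step by step:
  through step 4 (move(store,office)): drop {at(office)}, keep {locked(d_hall_kitchen)}, require {at(store), open(d_office_store)}
    → {at(store), locked(d_hall_kitchen), open(d_office_store)}
  through step 3 (move(office,store)): drop {at(store)}, keep {locked(d_hall_kitchen), open(d_office_store)}, require {at(office), open(d_office_store)}
    → {at(office), locked(d_hall_kitchen), open(d_office_store)}
  through step 2 (move(kitchen,office)): drop {at(office)}, keep {locked(d_hall_kitchen), open(d_office_store)}, require {at(kitchen), open(d_kitchen_office)}
    → {at(kitchen), locked(d_hall_kitchen), open(d_kitchen_office), open(d_office_store)}
  through step 1 (move(office,kitchen)): drop {at(kitchen)}, keep {locked(d_hall_kitchen), open(d_kitchen_office), open(d_office_store)}, require {at(office), open(d_kitchen_office)}
    → {at(office), locked(d_hall_kitchen), open(d_kitchen_office), open(d_office_store)}

== RESULT ==
["at(office)", "locked(d_hall_kitchen)", "open(d_kitchen_office)", "open(d_office_store)"]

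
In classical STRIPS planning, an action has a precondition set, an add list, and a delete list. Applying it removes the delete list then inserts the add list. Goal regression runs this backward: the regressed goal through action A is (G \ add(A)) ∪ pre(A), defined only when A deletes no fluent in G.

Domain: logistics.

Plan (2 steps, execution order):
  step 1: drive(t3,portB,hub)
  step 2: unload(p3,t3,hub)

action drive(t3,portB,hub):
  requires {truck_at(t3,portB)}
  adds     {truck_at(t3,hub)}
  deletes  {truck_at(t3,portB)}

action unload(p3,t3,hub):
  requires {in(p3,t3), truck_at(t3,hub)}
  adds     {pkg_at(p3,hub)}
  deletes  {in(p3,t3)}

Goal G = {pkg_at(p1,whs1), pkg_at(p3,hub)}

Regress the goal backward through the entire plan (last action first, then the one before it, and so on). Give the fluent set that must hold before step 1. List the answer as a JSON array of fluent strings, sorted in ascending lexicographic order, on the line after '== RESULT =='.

Work backward from the goal:
  through step 2 (unload(p3,t3,hub)): drop {pkg_at(p3,hub)}, keep {pkg_at(p1,whs1)}, require {in(p3,t3), truck_at(t3,hub)}
    → {in(p3,t3), pkg_at(p1,whs1), truck_at(t3,hub)}
  through step 1 (drive(t3,portB,hub)): drop {truck_at(t3,hub)}, keep {in(p3,t3), pkg_at(p1,whs1)}, require {truck_at(t3,portB)}
    → {in(p3,t3), pkg_at(p1,whs1), truck_at(t3,portB)}

== RESULT ==
["in(p3,t3)", "pkg_at(p1,whs1)", "truck_at(t3,portB)"]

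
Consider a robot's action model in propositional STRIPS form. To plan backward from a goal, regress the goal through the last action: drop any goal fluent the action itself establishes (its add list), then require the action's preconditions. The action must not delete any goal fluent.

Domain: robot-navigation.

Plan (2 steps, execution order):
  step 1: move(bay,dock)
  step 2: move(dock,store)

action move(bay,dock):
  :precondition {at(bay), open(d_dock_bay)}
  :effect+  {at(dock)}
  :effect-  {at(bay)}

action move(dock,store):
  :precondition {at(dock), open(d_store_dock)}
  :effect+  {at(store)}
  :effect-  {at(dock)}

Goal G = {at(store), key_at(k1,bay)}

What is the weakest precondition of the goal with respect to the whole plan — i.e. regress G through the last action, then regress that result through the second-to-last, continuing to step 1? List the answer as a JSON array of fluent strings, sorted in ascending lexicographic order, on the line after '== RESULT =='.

Work backward from the goal:
  through step 2 (move(dock,store)): drop {at(store)}, keep {key_at(k1,bay)}, require {at(dock), open(d_store_dock)}
    → {at(dock), key_at(k1,bay), open(d_store_dock)}
  through step 1 (move(bay,dock)): drop {at(dock)}, keep {key_at(k1,bay), open(d_store_dock)}, require {at(bay), open(d_dock_bay)}
    → {at(bay), key_at(k1,bay), open(d_dock_bay), open(d_store_dock)}

== RESULT ==
["at(bay)", "key_at(k1,bay)", "open(d_dock_bay)", "open(d_store_dock)"]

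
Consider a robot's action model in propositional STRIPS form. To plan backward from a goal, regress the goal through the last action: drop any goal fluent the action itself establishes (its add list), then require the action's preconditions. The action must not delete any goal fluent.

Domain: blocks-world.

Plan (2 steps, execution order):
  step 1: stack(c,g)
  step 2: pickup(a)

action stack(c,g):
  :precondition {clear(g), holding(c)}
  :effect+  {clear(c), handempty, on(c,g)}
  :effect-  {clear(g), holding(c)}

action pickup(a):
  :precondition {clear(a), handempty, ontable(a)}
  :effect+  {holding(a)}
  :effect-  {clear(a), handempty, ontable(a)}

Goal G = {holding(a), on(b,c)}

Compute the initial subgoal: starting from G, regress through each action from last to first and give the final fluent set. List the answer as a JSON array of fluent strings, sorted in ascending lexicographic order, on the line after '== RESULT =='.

Regress step by step:
  through step 2 (pickup(a)): drop {holding(a)}, keep {on(b,c)}, require {clear(a), handempty, ontable(a)}
    → {clear(a), handempty, on(b,c), ontable(a)}
  through step 1 (stack(c,g)): drop {handempty}, keep {clear(a), on(b,c), ontable(a)}, require {clear(g), holding(c)}
    → {clear(a), clear(g), holding(c), on(b,c), ontable(a)}

== RESULT ==
["clear(a)", "clear(g)", "holding(c)", "on(b,c)", "ontable(a)"]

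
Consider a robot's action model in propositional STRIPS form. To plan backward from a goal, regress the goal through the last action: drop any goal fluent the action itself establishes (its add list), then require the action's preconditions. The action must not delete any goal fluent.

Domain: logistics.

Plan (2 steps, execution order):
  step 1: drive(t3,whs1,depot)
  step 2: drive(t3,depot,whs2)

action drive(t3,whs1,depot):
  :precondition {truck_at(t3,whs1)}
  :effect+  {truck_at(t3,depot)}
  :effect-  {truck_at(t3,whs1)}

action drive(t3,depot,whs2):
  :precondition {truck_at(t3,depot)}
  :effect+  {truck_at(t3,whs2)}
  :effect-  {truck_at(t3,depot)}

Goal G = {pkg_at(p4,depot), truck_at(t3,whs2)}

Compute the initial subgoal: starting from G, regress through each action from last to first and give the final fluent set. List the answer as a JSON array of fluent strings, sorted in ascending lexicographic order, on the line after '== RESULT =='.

Regress step by step:
  through step 2 (drive(t3,depot,whs2)): drop {truck_at(t3,whs2)}, keep {pkg_at(p4,depot)}, require {truck_at(t3,depot)}
    → {pkg_at(p4,depot), truck_at(t3,depot)}
  through step 1 (drive(t3,whs1,depot)): drop {truck_at(t3,depot)}, keep {pkg_at(p4,depot)}, require {truck_at(t3,whs1)}
    → {pkg_at(p4,depot), truck_at(t3,whs1)}

== RESULT ==
["pkg_at(p4,depot)", "truck_at(t3,whs1)"]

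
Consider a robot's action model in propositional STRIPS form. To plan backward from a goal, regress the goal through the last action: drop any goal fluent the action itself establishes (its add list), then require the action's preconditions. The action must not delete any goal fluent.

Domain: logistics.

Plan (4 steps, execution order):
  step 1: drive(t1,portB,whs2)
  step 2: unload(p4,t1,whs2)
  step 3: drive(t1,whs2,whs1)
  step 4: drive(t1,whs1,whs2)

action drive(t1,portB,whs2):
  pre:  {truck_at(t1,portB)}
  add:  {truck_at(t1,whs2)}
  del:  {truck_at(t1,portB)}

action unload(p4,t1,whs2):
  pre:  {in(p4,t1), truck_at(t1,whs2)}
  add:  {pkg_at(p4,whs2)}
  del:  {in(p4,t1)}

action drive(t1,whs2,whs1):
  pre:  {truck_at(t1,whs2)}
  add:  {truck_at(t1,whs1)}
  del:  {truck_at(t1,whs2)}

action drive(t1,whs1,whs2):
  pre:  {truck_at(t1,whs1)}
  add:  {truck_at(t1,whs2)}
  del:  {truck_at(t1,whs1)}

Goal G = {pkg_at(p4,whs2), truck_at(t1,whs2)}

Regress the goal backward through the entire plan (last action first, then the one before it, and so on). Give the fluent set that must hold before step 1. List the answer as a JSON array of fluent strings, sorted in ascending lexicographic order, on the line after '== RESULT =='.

Work backward from the goal:
  through step 4 (drive(t1,whs1,whs2)): drop {truck_at(t1,whs2)}, keep {pkg_at(p4,whs2)}, require {truck_at(t1,whs1)}
    → {pkg_at(p4,whs2), truck_at(t1,whs1)}
  through step 3 (drive(t1,whs2,whs1)): drop {truck_at(t1,whs1)}, keep {pkg_at(p4,whs2)}, require {truck_at(t1,whs2)}
    → {pkg_at(p4,whs2), truck_at(t1,whs2)}
  through step 2 (unload(p4,t1,whs2)): drop {pkg_at(p4,whs2)}, keep {truck_at(t1,whs2)}, require {in(p4,t1), truck_at(t1,whs2)}
    → {in(p4,t1), truck_at(t1,whs2)}
  through step 1 (drive(t1,portB,whs2)): drop {truck_at(t1,whs2)}, keep {in(p4,t1)}, require {truck_at(t1,portB)}
    → {in(p4,t1), truck_at(t1,portB)}

== RESULT ==
["in(p4,t1)", "truck_at(t1,portB)"]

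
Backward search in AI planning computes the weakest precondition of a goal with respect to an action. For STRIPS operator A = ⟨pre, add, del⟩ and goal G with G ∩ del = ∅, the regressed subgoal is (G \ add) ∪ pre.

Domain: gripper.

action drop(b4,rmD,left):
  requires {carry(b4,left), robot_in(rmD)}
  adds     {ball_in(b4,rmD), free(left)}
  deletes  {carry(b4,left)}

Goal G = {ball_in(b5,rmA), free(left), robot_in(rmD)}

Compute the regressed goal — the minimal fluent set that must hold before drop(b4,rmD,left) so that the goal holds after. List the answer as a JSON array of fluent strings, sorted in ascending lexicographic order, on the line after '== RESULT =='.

Regress:
  G ∩ del = {}  (empty — regression defined)
  G \ add = {ball_in(b5,rmA), free(left), robot_in(rmD)} \ {ball_in(b4,rmD), free(left)} = {ball_in(b5,rmA), robot_in(rmD)}
  ∪ pre   = {ball_in(b5,rmA), robot_in(rmD)} ∪ {carry(b4,left), robot_in(rmD)}
          = {ball_in(b5,rmA), carry(b4,left), robot_in(rmD)}

== RESULT ==
["ball_in(b5,rmA)", "carry(b4,left)", "robot_in(rmD)"]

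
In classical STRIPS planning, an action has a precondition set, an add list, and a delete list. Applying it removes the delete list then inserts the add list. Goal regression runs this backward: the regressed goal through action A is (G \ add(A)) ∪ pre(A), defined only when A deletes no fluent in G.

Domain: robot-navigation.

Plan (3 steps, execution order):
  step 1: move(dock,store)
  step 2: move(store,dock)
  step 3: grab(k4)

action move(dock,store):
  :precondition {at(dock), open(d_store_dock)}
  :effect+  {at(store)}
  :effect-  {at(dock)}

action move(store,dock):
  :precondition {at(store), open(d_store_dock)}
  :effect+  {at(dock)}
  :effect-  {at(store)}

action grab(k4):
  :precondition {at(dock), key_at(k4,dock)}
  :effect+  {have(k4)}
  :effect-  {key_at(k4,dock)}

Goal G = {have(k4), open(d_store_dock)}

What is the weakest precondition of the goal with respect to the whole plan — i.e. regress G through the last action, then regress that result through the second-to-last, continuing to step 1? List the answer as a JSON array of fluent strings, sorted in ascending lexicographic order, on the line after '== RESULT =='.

Work backward from the goal:
  through step 3 (grab(k4)): drop {have(k4)}, keep {open(d_store_dock)}, require {at(dock), key_at(k4,dock)}
    → {at(dock), key_at(k4,dock), open(d_store_dock)}
  through step 2 (move(store,dock)): drop {at(dock)}, keep {key_at(k4,dock), open(d_store_dock)}, require {at(store), open(d_store_dock)}
    → {at(store), key_at(k4,dock), open(d_store_dock)}
  through step 1 (move(dock,store)): drop {at(store)}, keep {key_at(k4,dock), open(d_store_dock)}, require {at(dock), open(d_store_dock)}
    → {at(dock), key_at(k4,dock), open(d_store_dock)}

== RESULT ==
["at(dock)", "key_at(k4,dock)", "open(d_store_dock)"]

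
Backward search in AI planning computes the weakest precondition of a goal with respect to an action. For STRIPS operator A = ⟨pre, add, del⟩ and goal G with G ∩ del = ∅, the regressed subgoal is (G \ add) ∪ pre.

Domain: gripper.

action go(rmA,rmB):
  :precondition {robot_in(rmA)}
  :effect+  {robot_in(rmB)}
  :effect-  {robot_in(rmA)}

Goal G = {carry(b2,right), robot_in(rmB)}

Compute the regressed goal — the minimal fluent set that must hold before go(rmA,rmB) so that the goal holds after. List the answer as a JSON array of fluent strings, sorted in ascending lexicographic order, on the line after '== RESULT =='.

Compute (G \ add) ∪ pre:
  G ∩ del = {}  (empty — regression defined)
  G \ add = {carry(b2,right), robot_in(rmB)} \ {robot_in(rmB)} = {carry(b2,right)}
  ∪ pre   = {carry(b2,right)} ∪ {robot_in(rmA)}
          = {carry(b2,right), robot_in(rmA)}

== RESULT ==
["carry(b2,right)", "robot_in(rmA)"]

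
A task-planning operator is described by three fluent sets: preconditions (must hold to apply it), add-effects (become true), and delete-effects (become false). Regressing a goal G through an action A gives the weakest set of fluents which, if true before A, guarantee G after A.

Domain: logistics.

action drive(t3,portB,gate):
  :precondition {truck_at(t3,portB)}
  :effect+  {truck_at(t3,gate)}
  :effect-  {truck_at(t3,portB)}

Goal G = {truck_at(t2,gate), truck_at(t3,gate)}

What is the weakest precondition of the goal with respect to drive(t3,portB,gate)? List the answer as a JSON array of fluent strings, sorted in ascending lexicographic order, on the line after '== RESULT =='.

Compute (G \ add) ∪ pre:
  G ∩ del = {}  (empty — regression defined)
  G \ add = {truck_at(t2,gate), truck_at(t3,gate)} \ {truck_at(t3,gate)} = {truck_at(t2,gate)}
  ∪ pre   = {truck_at(t2,gate)} ∪ {truck_at(t3,portB)}
          = {truck_at(t2,gate), truck_at(t3,portB)}

== RESULT ==
["truck_at(t2,gate)", "truck_at(t3,portB)"]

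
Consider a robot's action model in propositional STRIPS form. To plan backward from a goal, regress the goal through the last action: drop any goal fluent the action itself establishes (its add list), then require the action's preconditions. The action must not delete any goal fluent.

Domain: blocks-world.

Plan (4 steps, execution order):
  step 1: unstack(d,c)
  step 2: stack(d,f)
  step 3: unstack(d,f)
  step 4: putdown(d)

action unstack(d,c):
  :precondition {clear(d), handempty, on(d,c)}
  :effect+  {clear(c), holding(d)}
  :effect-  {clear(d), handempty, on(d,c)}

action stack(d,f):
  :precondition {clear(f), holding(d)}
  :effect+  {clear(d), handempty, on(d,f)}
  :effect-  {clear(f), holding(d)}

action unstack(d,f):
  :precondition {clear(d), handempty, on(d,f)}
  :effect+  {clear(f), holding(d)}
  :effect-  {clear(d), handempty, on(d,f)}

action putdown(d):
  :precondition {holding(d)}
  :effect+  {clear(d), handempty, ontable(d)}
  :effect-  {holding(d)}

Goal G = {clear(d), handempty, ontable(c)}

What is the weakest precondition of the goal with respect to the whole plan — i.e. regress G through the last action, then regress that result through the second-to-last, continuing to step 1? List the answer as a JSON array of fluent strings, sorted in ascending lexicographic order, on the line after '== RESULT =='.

Regress step by step:
  through step 4 (putdown(d)): drop {clear(d), handempty}, keep {ontable(c)}, require {holding(d)}
    → {holding(d), ontable(c)}
  through step 3 (unstack(d,f)): drop {holding(d)}, keep {ontable(c)}, require {clear(d), handempty, on(d,f)}
    → {clear(d), handempty, on(d,f), ontable(c)}
  through step 2 (stack(d,f)): drop {clear(d), handempty, on(d,f)}, keep {ontable(c)}, require {clear(f), holding(d)}
    → {clear(f), holding(d), ontable(c)}
  through step 1 (unstack(d,c)): drop {holding(d)}, keep {clear(f), ontable(c)}, require {clear(d), handempty, on(d,c)}
    → {clear(d), clear(f), handempty, on(d,c), ontable(c)}

== RESULT ==
["clear(d)", "clear(f)", "handempty", "on(d,c)", "ontable(c)"]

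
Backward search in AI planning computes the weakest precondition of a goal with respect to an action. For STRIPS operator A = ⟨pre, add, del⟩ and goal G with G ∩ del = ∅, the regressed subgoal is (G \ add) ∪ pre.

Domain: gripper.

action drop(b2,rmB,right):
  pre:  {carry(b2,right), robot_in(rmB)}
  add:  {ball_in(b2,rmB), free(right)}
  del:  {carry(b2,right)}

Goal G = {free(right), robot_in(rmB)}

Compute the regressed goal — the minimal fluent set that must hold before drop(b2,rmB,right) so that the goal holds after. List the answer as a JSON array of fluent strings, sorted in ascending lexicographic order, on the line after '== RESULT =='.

Regress:
  G ∩ del = {}  (empty — regression defined)
  G \ add = {free(right), robot_in(rmB)} \ {ball_in(b2,rmB), free(right)} = {robot_in(rmB)}
  ∪ pre   = {robot_in(rmB)} ∪ {carry(b2,right), robot_in(rmB)}
          = {carry(b2,right), robot_in(rmB)}

== RESULT ==
["carry(b2,right)", "robot_in(rmB)"]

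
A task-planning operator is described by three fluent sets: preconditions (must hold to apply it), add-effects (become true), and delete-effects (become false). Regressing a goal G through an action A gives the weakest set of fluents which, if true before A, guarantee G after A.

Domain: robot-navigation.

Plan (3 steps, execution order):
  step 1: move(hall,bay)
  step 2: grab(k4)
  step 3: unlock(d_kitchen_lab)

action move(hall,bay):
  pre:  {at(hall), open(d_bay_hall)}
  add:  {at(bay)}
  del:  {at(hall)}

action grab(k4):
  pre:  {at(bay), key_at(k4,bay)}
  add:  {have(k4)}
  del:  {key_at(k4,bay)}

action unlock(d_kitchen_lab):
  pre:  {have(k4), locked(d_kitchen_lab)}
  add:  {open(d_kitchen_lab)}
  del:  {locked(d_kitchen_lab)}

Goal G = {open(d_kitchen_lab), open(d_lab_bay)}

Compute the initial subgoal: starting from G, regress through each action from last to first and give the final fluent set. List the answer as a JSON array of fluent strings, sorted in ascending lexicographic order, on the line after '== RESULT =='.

Work backward from the goal:
  through step 3 (unlock(d_kitchen_lab)): drop {open(d_kitchen_lab)}, keep {open(d_lab_bay)}, require {have(k4), locked(d_kitchen_lab)}
    → {have(k4), locked(d_kitchen_lab), open(d_lab_bay)}
  through step 2 (grab(k4)): drop {have(k4)}, keep {locked(d_kitchen_lab), open(d_lab_bay)}, require {at(bay), key_at(k4,bay)}
    → {at(bay), key_at(k4,bay), locked(d_kitchen_lab), open(d_lab_bay)}
  through step 1 (move(hall,bay)): drop {at(bay)}, keep {key_at(k4,bay), locked(d_kitchen_lab), open(d_lab_bay)}, require {at(hall), open(d_bay_hall)}
    → {at(hall), key_at(k4,bay), locked(d_kitchen_lab), open(d_bay_hall), open(d_lab_bay)}

== RESULT ==
["at(hall)", "key_at(k4,bay)", "locked(d_kitchen_lab)", "open(d_bay_hall)", "open(d_lab_bay)"]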